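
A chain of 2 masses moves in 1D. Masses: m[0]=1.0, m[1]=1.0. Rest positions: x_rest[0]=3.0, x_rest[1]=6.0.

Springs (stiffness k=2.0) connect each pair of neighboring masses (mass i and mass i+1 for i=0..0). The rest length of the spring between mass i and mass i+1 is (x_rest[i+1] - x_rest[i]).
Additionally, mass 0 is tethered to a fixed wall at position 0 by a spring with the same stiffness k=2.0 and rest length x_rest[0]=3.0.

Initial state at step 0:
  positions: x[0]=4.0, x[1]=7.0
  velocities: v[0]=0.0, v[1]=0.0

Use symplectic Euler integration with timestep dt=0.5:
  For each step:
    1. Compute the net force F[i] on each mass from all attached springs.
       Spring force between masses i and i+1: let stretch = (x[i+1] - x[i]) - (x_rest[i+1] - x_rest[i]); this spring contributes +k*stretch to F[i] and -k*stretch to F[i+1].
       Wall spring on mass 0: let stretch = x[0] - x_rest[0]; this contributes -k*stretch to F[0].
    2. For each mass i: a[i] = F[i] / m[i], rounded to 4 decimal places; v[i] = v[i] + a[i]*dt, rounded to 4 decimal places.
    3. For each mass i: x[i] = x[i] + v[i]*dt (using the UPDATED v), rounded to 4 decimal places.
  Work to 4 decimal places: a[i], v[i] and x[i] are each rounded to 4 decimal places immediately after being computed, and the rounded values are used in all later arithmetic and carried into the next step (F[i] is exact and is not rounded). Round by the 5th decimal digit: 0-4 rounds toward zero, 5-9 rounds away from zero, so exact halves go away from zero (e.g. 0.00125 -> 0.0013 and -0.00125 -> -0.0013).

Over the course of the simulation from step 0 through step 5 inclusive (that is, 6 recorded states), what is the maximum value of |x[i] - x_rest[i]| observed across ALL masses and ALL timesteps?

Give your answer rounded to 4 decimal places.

Step 0: x=[4.0000 7.0000] v=[0.0000 0.0000]
Step 1: x=[3.5000 7.0000] v=[-1.0000 0.0000]
Step 2: x=[3.0000 6.7500] v=[-1.0000 -0.5000]
Step 3: x=[2.8750 6.1250] v=[-0.2500 -1.2500]
Step 4: x=[2.9375 5.3750] v=[0.1250 -1.5000]
Step 5: x=[2.7500 4.9063] v=[-0.3750 -0.9375]
Max displacement = 1.0937

Answer: 1.0937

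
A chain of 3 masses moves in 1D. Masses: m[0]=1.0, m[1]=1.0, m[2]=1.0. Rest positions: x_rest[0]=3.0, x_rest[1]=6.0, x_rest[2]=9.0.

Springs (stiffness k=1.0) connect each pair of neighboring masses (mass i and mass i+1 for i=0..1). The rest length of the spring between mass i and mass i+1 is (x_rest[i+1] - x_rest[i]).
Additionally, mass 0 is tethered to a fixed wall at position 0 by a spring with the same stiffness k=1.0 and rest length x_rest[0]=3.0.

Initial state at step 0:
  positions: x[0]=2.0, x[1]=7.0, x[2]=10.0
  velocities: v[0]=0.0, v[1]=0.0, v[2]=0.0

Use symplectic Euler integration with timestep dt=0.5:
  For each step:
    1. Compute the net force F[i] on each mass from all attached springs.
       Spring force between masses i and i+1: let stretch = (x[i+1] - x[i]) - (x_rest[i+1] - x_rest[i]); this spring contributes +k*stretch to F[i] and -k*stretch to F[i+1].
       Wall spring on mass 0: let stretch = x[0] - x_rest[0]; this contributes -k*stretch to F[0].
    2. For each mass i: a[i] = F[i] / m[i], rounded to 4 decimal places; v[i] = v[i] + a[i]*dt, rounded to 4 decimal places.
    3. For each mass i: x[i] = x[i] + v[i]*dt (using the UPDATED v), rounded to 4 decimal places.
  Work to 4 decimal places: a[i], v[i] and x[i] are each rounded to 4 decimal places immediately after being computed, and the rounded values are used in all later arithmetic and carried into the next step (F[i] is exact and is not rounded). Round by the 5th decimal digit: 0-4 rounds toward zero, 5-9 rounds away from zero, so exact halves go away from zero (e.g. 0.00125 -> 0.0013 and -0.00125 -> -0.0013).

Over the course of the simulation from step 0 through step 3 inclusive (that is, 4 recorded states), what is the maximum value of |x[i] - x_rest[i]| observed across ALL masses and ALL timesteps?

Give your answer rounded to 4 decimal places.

Step 0: x=[2.0000 7.0000 10.0000] v=[0.0000 0.0000 0.0000]
Step 1: x=[2.7500 6.5000 10.0000] v=[1.5000 -1.0000 0.0000]
Step 2: x=[3.7500 5.9375 9.8750] v=[2.0000 -1.1250 -0.2500]
Step 3: x=[4.3594 5.8125 9.5156] v=[1.2188 -0.2500 -0.7188]
Max displacement = 1.3594

Answer: 1.3594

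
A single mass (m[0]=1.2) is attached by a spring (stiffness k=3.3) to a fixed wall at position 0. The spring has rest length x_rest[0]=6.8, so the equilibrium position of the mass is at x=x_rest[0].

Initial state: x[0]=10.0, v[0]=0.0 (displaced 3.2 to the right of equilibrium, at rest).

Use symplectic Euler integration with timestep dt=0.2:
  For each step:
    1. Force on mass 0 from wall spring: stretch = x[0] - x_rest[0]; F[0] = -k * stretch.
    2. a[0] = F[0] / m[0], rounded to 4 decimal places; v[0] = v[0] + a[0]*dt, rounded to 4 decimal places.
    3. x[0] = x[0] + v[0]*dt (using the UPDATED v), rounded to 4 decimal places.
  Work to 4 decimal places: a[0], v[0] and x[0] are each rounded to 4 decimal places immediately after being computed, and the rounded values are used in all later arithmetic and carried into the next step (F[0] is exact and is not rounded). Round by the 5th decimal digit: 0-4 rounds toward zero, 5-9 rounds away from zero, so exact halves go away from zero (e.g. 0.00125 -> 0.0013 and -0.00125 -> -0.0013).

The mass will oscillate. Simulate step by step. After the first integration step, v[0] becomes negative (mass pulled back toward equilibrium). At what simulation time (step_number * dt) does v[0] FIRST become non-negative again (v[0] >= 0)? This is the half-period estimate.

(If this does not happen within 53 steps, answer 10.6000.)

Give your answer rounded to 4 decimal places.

Answer: 2.0000

Derivation:
Step 0: x=[10.0000] v=[0.0000]
Step 1: x=[9.6480] v=[-1.7600]
Step 2: x=[8.9827] v=[-3.3264]
Step 3: x=[8.0773] v=[-4.5269]
Step 4: x=[7.0314] v=[-5.2294]
Step 5: x=[5.9601] v=[-5.3567]
Step 6: x=[4.9811] v=[-4.8948]
Step 7: x=[4.2022] v=[-3.8944]
Step 8: x=[3.7091] v=[-2.4656]
Step 9: x=[3.5560] v=[-0.7656]
Step 10: x=[3.7597] v=[1.0186]
First v>=0 after going negative at step 10, time=2.0000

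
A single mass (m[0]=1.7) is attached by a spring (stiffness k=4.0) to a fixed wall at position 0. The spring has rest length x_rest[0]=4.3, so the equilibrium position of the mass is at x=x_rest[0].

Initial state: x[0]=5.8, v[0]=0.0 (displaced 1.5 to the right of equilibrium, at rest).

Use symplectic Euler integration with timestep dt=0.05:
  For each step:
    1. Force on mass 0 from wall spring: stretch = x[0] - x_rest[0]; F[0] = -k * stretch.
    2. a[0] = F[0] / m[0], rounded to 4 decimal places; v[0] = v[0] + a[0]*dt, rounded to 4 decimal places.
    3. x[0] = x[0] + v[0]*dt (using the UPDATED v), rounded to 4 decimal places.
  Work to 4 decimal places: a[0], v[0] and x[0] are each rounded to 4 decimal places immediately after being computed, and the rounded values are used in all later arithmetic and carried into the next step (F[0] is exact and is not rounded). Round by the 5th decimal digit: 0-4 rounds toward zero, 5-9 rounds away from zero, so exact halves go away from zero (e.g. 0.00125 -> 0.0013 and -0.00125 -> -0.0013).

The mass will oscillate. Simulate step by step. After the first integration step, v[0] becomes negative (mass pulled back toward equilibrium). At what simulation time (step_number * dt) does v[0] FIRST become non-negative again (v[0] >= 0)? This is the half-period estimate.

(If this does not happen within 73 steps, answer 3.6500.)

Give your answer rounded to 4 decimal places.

Answer: 2.0500

Derivation:
Step 0: x=[5.8000] v=[0.0000]
Step 1: x=[5.7912] v=[-0.1765]
Step 2: x=[5.7736] v=[-0.3519]
Step 3: x=[5.7473] v=[-0.5253]
Step 4: x=[5.7125] v=[-0.6956]
Step 5: x=[5.6694] v=[-0.8618]
Step 6: x=[5.6183] v=[-1.0229]
Step 7: x=[5.5594] v=[-1.1780]
Step 8: x=[5.4931] v=[-1.3262]
Step 9: x=[5.4198] v=[-1.4666]
Step 10: x=[5.3399] v=[-1.5983]
Step 11: x=[5.2539] v=[-1.7206]
Step 12: x=[5.1623] v=[-1.8328]
Step 13: x=[5.0656] v=[-1.9342]
Step 14: x=[4.9644] v=[-2.0243]
Step 15: x=[4.8593] v=[-2.1025]
Step 16: x=[4.7509] v=[-2.1683]
Step 17: x=[4.6398] v=[-2.2213]
Step 18: x=[4.5267] v=[-2.2613]
Step 19: x=[4.4123] v=[-2.2880]
Step 20: x=[4.2972] v=[-2.3012]
Step 21: x=[4.1822] v=[-2.3009]
Step 22: x=[4.0679] v=[-2.2870]
Step 23: x=[3.9549] v=[-2.2597]
Step 24: x=[3.8439] v=[-2.2191]
Step 25: x=[3.7356] v=[-2.1654]
Step 26: x=[3.6307] v=[-2.0990]
Step 27: x=[3.5297] v=[-2.0203]
Step 28: x=[3.4332] v=[-1.9297]
Step 29: x=[3.3418] v=[-1.8277]
Step 30: x=[3.2561] v=[-1.7150]
Step 31: x=[3.1765] v=[-1.5922]
Step 32: x=[3.1035] v=[-1.4600]
Step 33: x=[3.0375] v=[-1.3192]
Step 34: x=[2.9790] v=[-1.1707]
Step 35: x=[2.9282] v=[-1.0153]
Step 36: x=[2.8855] v=[-0.8539]
Step 37: x=[2.8511] v=[-0.6875]
Step 38: x=[2.8253] v=[-0.5170]
Step 39: x=[2.8081] v=[-0.3435]
Step 40: x=[2.7997] v=[-0.1680]
Step 41: x=[2.8001] v=[0.0085]
First v>=0 after going negative at step 41, time=2.0500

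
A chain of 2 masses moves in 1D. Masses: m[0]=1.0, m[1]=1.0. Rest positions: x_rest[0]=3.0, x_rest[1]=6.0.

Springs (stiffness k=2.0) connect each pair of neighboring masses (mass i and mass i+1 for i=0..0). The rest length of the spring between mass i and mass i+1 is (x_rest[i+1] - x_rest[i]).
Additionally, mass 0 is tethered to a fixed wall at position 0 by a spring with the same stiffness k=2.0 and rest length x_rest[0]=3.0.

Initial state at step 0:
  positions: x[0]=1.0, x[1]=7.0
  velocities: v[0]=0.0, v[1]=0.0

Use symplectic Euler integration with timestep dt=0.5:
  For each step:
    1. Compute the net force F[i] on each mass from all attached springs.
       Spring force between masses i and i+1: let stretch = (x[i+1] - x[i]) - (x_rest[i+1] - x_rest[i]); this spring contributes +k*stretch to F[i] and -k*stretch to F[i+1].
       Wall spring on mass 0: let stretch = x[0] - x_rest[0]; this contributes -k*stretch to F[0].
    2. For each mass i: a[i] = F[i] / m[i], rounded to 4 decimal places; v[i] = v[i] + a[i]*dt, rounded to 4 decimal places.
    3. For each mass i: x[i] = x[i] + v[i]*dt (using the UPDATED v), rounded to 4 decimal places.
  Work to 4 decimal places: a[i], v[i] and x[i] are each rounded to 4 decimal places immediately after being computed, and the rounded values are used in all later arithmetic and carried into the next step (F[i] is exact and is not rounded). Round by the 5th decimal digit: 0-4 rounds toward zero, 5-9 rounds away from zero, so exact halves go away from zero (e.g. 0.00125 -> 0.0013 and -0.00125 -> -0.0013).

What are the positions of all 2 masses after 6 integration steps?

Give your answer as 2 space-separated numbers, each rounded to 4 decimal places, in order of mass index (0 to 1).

Step 0: x=[1.0000 7.0000] v=[0.0000 0.0000]
Step 1: x=[3.5000 5.5000] v=[5.0000 -3.0000]
Step 2: x=[5.2500 4.5000] v=[3.5000 -2.0000]
Step 3: x=[4.0000 5.3750] v=[-2.5000 1.7500]
Step 4: x=[1.4375 7.0625] v=[-5.1250 3.3750]
Step 5: x=[0.9688 7.4375] v=[-0.9375 0.7500]
Step 6: x=[3.2500 6.0782] v=[4.5624 -2.7187]

Answer: 3.2500 6.0782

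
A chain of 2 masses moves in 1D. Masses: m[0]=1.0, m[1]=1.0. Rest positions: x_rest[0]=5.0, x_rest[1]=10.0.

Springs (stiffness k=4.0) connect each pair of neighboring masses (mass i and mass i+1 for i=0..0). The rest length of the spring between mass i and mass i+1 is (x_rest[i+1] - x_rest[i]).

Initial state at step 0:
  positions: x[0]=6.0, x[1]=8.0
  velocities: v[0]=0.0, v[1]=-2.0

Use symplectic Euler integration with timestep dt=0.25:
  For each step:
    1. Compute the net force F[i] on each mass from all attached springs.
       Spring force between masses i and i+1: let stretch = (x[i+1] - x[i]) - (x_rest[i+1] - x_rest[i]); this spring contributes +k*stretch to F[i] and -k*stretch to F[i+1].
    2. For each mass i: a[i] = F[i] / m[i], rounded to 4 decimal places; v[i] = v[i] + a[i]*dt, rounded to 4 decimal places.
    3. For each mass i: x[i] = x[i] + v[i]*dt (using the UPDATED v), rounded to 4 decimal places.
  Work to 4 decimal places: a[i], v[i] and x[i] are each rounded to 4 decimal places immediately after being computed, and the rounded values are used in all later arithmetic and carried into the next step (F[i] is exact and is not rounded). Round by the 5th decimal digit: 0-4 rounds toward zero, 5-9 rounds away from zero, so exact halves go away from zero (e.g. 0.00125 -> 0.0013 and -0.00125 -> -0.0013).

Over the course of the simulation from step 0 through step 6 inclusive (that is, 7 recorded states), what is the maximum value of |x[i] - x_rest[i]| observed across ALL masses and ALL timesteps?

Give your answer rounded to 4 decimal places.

Answer: 3.0000

Derivation:
Step 0: x=[6.0000 8.0000] v=[0.0000 -2.0000]
Step 1: x=[5.2500 8.2500] v=[-3.0000 1.0000]
Step 2: x=[4.0000 9.0000] v=[-5.0000 3.0000]
Step 3: x=[2.7500 9.7500] v=[-5.0000 3.0000]
Step 4: x=[2.0000 10.0000] v=[-3.0000 1.0000]
Step 5: x=[2.0000 9.5000] v=[0.0000 -2.0000]
Step 6: x=[2.6250 8.3750] v=[2.5000 -4.5000]
Max displacement = 3.0000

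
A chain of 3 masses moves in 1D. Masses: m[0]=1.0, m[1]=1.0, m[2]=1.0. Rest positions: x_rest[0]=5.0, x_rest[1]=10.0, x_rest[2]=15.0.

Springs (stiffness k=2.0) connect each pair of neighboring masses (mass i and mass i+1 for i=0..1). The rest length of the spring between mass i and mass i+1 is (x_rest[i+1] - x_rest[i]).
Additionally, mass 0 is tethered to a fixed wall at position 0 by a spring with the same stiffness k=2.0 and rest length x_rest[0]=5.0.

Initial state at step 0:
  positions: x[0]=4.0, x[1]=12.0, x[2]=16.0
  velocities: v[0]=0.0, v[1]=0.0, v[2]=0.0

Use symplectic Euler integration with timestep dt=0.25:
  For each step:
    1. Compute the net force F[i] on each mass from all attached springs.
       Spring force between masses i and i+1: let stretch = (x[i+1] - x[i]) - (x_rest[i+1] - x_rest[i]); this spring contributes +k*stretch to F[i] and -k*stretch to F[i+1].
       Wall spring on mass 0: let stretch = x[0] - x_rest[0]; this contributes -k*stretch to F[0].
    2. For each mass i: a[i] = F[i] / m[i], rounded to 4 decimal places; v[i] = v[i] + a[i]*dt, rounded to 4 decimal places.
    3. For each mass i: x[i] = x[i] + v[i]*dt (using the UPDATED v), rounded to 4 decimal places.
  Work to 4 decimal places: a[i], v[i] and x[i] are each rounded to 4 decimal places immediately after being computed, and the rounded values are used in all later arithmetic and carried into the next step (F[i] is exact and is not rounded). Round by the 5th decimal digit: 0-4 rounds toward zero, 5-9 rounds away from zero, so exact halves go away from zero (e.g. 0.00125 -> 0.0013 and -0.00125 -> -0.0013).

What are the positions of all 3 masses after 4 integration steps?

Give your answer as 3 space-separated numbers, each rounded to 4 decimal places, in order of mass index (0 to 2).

Answer: 6.6648 9.4934 16.3094

Derivation:
Step 0: x=[4.0000 12.0000 16.0000] v=[0.0000 0.0000 0.0000]
Step 1: x=[4.5000 11.5000 16.1250] v=[2.0000 -2.0000 0.5000]
Step 2: x=[5.3125 10.7031 16.2969] v=[3.2500 -3.1875 0.6875]
Step 3: x=[6.1348 9.9316 16.3946] v=[3.2891 -3.0859 0.3906]
Step 4: x=[6.6648 9.4934 16.3094] v=[2.1201 -1.7528 -0.3409]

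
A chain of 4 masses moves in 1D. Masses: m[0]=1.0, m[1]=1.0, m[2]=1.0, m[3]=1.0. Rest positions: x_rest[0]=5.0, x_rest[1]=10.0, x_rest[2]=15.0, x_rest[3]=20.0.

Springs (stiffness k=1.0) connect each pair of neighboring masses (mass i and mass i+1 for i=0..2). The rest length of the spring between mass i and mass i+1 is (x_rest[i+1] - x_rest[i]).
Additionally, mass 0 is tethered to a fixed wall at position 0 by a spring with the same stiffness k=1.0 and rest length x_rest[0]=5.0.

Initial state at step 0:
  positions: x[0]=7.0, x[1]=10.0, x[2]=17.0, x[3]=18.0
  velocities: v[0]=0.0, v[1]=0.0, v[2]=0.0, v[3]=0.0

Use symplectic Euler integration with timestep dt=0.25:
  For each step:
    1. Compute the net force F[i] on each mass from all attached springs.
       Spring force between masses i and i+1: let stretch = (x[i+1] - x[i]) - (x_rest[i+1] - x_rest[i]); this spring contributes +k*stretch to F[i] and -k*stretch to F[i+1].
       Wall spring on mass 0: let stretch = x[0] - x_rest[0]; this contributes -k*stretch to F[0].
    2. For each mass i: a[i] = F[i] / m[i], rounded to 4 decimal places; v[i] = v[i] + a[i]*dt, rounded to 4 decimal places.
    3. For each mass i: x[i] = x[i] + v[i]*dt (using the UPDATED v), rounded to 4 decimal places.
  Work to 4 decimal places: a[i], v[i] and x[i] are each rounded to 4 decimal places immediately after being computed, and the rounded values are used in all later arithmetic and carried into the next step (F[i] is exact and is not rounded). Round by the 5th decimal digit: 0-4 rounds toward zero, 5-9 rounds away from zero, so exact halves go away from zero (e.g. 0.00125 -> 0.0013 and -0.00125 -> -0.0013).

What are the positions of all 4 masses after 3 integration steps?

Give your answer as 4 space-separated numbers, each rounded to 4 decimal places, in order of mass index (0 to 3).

Step 0: x=[7.0000 10.0000 17.0000 18.0000] v=[0.0000 0.0000 0.0000 0.0000]
Step 1: x=[6.7500 10.2500 16.6250 18.2500] v=[-1.0000 1.0000 -1.5000 1.0000]
Step 2: x=[6.2969 10.6797 15.9531 18.7110] v=[-1.8125 1.7188 -2.6875 1.8438]
Step 3: x=[5.7242 11.1651 15.1240 19.3121] v=[-2.2910 1.9415 -3.3164 2.4043]

Answer: 5.7242 11.1651 15.1240 19.3121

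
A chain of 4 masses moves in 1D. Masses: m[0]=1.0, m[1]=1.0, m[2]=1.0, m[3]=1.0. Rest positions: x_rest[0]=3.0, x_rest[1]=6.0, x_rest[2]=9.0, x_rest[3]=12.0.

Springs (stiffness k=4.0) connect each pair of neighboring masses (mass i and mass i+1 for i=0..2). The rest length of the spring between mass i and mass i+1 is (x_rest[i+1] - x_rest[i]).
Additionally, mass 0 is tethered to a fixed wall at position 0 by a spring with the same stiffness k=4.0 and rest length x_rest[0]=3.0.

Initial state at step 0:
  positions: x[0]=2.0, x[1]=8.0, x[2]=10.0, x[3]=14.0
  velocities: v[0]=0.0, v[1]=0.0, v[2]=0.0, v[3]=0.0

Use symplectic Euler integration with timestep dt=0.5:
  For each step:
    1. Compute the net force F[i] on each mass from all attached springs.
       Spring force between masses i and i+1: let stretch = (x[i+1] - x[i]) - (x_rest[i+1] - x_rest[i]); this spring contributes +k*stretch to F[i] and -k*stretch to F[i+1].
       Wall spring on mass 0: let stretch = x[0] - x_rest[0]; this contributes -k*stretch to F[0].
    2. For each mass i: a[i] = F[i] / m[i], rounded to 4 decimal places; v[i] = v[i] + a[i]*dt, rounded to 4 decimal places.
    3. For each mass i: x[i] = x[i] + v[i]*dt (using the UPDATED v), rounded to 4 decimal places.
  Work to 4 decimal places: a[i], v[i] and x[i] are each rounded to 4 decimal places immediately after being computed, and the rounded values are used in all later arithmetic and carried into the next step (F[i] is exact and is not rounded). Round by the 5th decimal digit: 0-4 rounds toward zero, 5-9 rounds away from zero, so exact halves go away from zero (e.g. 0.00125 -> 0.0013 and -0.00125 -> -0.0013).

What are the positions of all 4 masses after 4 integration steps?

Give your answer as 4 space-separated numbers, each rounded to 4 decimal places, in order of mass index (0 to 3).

Step 0: x=[2.0000 8.0000 10.0000 14.0000] v=[0.0000 0.0000 0.0000 0.0000]
Step 1: x=[6.0000 4.0000 12.0000 13.0000] v=[8.0000 -8.0000 4.0000 -2.0000]
Step 2: x=[2.0000 10.0000 7.0000 14.0000] v=[-8.0000 12.0000 -10.0000 2.0000]
Step 3: x=[4.0000 5.0000 12.0000 11.0000] v=[4.0000 -10.0000 10.0000 -6.0000]
Step 4: x=[3.0000 6.0000 9.0000 12.0000] v=[-2.0000 2.0000 -6.0000 2.0000]

Answer: 3.0000 6.0000 9.0000 12.0000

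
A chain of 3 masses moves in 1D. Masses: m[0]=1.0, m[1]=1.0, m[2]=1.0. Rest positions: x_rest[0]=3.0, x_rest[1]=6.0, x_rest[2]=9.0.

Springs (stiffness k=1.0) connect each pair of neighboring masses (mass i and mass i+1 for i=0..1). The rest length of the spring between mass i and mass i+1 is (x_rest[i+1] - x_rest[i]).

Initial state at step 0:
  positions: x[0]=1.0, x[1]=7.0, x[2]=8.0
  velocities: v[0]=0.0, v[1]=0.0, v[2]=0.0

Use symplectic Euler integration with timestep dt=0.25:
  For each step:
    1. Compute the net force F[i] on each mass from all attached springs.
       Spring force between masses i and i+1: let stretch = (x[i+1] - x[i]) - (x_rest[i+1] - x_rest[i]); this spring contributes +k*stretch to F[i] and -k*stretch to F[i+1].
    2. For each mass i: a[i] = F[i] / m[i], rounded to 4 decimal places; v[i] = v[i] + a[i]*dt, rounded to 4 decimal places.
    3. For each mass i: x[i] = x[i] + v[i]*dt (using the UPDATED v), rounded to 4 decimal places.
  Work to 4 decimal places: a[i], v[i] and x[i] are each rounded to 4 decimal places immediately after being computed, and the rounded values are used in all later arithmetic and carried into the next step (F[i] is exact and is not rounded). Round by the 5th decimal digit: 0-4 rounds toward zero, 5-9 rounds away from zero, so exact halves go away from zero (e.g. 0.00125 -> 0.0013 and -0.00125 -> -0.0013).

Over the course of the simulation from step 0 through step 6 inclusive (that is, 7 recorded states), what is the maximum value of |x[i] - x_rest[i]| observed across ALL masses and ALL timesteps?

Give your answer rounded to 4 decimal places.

Step 0: x=[1.0000 7.0000 8.0000] v=[0.0000 0.0000 0.0000]
Step 1: x=[1.1875 6.6875 8.1250] v=[0.7500 -1.2500 0.5000]
Step 2: x=[1.5313 6.1211 8.3477] v=[1.3750 -2.2656 0.8906]
Step 3: x=[1.9744 5.4070 8.6187] v=[1.7725 -2.8564 1.0840]
Step 4: x=[2.4446 4.6791 8.8765] v=[1.8807 -2.9116 1.0311]
Step 5: x=[2.8669 4.0739 9.0595] v=[1.6893 -2.4209 0.7318]
Step 6: x=[3.1772 3.7048 9.1184] v=[1.2411 -1.4763 0.2354]
Max displacement = 2.2952

Answer: 2.2952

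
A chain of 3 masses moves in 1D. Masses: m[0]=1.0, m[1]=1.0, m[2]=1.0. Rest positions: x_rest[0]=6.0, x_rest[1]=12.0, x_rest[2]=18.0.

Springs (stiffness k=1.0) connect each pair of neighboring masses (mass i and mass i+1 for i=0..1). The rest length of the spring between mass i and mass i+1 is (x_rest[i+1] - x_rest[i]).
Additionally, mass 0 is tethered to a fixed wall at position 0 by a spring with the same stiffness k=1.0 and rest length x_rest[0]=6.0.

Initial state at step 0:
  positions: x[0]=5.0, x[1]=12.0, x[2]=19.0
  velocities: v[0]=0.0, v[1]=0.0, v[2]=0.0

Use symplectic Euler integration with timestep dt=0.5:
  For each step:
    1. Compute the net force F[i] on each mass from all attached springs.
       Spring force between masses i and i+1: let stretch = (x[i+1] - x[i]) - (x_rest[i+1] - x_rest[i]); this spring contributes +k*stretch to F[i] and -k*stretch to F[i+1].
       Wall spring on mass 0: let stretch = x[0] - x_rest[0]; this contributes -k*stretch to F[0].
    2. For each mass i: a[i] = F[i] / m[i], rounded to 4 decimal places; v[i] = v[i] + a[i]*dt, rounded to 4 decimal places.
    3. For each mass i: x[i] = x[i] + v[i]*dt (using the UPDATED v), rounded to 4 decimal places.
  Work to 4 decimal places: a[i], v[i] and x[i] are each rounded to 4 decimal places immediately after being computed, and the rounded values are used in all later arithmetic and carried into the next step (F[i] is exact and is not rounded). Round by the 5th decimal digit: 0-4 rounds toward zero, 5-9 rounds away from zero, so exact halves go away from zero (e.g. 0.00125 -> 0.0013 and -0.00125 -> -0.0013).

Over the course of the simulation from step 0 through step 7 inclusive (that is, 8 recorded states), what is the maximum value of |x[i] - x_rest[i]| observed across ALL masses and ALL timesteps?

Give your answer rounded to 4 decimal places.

Answer: 1.1446

Derivation:
Step 0: x=[5.0000 12.0000 19.0000] v=[0.0000 0.0000 0.0000]
Step 1: x=[5.5000 12.0000 18.7500] v=[1.0000 0.0000 -0.5000]
Step 2: x=[6.2500 12.0625 18.3125] v=[1.5000 0.1250 -0.8750]
Step 3: x=[6.8907 12.2344 17.8125] v=[1.2813 0.3438 -1.0000]
Step 4: x=[7.1446 12.4649 17.4180] v=[0.5078 0.4610 -0.7891]
Step 5: x=[6.9424 12.6036 17.2852] v=[-0.4044 0.2774 -0.2657]
Step 6: x=[6.4199 12.4974 17.4820] v=[-1.0450 -0.2124 0.3935]
Step 7: x=[5.8118 12.1180 17.9326] v=[-1.2162 -0.7589 0.9012]
Max displacement = 1.1446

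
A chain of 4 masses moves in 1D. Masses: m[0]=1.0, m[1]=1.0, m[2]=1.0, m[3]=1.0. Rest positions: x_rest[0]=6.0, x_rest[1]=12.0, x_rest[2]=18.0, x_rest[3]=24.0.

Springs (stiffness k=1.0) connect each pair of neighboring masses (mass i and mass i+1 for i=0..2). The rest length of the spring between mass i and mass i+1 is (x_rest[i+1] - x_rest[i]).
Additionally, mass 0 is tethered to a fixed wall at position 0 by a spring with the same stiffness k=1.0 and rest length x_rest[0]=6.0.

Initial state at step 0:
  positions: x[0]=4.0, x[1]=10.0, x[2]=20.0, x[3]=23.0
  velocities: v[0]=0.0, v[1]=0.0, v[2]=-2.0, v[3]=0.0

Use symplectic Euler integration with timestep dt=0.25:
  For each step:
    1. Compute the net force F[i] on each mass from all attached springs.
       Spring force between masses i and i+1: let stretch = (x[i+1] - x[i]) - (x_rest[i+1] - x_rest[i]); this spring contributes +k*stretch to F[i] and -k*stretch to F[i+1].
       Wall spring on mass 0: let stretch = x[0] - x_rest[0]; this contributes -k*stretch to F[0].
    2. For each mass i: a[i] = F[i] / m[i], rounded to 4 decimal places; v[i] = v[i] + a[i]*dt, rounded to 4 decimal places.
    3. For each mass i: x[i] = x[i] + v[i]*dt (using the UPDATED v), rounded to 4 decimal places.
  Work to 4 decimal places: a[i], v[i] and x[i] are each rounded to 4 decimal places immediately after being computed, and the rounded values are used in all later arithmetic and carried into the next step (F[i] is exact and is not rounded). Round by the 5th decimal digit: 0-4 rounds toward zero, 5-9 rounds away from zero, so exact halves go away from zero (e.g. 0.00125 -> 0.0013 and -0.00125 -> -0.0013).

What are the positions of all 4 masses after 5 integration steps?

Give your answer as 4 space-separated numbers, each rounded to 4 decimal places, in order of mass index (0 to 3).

Step 0: x=[4.0000 10.0000 20.0000 23.0000] v=[0.0000 0.0000 -2.0000 0.0000]
Step 1: x=[4.1250 10.2500 19.0625 23.1875] v=[0.5000 1.0000 -3.7500 0.7500]
Step 2: x=[4.3750 10.6680 17.8320 23.4922] v=[1.0000 1.6719 -4.9219 1.2188]
Step 3: x=[4.7449 11.1404 16.5075 23.8182] v=[1.4795 1.8897 -5.2979 1.3038]
Step 4: x=[5.2180 11.5486 15.3045 24.0622] v=[1.8922 1.6326 -4.8120 0.9761]
Step 5: x=[5.7606 11.7958 14.4141 24.1339] v=[2.1704 0.9889 -3.5616 0.2867]

Answer: 5.7606 11.7958 14.4141 24.1339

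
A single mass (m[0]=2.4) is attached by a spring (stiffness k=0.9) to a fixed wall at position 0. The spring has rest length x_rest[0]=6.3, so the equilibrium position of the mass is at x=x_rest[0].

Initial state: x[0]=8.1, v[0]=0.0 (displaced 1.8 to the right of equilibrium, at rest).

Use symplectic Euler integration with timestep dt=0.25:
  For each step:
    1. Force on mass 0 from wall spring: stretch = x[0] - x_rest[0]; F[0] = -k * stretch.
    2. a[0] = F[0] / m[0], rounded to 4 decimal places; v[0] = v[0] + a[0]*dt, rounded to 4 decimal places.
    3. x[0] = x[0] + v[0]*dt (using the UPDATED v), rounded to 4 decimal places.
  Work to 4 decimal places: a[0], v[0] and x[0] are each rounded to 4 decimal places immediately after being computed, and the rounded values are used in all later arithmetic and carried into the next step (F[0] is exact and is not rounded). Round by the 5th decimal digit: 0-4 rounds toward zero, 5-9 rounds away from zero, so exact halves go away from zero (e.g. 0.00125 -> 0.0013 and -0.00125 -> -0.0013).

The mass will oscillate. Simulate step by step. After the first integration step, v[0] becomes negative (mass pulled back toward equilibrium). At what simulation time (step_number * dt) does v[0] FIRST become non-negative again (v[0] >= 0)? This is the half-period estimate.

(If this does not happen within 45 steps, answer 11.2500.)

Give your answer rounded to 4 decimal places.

Answer: 5.2500

Derivation:
Step 0: x=[8.1000] v=[0.0000]
Step 1: x=[8.0578] v=[-0.1688]
Step 2: x=[7.9744] v=[-0.3336]
Step 3: x=[7.8518] v=[-0.4906]
Step 4: x=[7.6928] v=[-0.6361]
Step 5: x=[7.5011] v=[-0.7667]
Step 6: x=[7.2813] v=[-0.8793]
Step 7: x=[7.0385] v=[-0.9713]
Step 8: x=[6.7784] v=[-1.0405]
Step 9: x=[6.5071] v=[-1.0854]
Step 10: x=[6.2309] v=[-1.1048]
Step 11: x=[5.9563] v=[-1.0983]
Step 12: x=[5.6898] v=[-1.0661]
Step 13: x=[5.4376] v=[-1.0089]
Step 14: x=[5.2056] v=[-0.9281]
Step 15: x=[4.9992] v=[-0.8255]
Step 16: x=[4.8233] v=[-0.7036]
Step 17: x=[4.6820] v=[-0.5652]
Step 18: x=[4.5786] v=[-0.4135]
Step 19: x=[4.5156] v=[-0.2521]
Step 20: x=[4.4944] v=[-0.0848]
Step 21: x=[4.5155] v=[0.0845]
First v>=0 after going negative at step 21, time=5.2500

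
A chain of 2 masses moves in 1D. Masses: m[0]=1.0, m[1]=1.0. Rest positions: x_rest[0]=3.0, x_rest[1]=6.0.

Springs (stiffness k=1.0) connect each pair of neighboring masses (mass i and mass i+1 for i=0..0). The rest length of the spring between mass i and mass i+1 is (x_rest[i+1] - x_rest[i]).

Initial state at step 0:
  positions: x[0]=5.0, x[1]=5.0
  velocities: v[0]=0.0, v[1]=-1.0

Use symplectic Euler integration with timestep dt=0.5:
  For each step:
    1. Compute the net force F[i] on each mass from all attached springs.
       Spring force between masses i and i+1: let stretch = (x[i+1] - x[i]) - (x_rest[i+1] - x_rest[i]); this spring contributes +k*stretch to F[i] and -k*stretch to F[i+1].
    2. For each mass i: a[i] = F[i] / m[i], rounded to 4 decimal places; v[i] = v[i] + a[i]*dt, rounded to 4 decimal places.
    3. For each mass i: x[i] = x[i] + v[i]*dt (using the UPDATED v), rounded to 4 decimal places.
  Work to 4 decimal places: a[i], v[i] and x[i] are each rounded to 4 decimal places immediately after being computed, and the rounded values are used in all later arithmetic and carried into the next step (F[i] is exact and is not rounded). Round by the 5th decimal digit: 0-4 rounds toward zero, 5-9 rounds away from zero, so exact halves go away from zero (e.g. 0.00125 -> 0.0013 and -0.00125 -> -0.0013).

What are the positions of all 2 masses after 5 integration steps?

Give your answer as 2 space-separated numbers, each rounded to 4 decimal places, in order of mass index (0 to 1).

Answer: 1.0000 6.5000

Derivation:
Step 0: x=[5.0000 5.0000] v=[0.0000 -1.0000]
Step 1: x=[4.2500 5.2500] v=[-1.5000 0.5000]
Step 2: x=[3.0000 6.0000] v=[-2.5000 1.5000]
Step 3: x=[1.7500 6.7500] v=[-2.5000 1.5000]
Step 4: x=[1.0000 7.0000] v=[-1.5000 0.5000]
Step 5: x=[1.0000 6.5000] v=[0.0000 -1.0000]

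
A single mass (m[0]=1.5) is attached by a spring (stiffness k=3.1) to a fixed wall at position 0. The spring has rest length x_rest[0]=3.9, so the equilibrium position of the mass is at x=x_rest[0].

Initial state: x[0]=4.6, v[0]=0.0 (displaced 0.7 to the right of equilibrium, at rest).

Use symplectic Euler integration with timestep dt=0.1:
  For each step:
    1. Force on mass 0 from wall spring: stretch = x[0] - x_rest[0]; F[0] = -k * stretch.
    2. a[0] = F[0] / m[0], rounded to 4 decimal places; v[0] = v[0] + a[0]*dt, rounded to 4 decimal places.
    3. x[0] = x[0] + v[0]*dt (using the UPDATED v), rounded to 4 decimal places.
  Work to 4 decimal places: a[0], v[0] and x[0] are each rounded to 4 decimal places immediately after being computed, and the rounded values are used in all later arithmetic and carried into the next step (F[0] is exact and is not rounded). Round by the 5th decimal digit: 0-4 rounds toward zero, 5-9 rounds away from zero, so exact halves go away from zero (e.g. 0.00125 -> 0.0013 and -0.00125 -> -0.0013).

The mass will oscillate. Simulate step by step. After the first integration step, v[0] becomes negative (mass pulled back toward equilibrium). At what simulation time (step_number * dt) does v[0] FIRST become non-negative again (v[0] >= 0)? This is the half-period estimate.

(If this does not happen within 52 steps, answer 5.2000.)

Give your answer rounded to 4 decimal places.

Answer: 2.2000

Derivation:
Step 0: x=[4.6000] v=[0.0000]
Step 1: x=[4.5855] v=[-0.1447]
Step 2: x=[4.5569] v=[-0.2864]
Step 3: x=[4.5147] v=[-0.4222]
Step 4: x=[4.4598] v=[-0.5492]
Step 5: x=[4.3933] v=[-0.6649]
Step 6: x=[4.3166] v=[-0.7669]
Step 7: x=[4.2313] v=[-0.8530]
Step 8: x=[4.1392] v=[-0.9215]
Step 9: x=[4.0421] v=[-0.9709]
Step 10: x=[3.9421] v=[-1.0003]
Step 11: x=[3.8412] v=[-1.0090]
Step 12: x=[3.7415] v=[-0.9969]
Step 13: x=[3.6451] v=[-0.9641]
Step 14: x=[3.5540] v=[-0.9114]
Step 15: x=[3.4700] v=[-0.8399]
Step 16: x=[3.3949] v=[-0.7510]
Step 17: x=[3.3302] v=[-0.6466]
Step 18: x=[3.2773] v=[-0.5288]
Step 19: x=[3.2373] v=[-0.4001]
Step 20: x=[3.2110] v=[-0.2631]
Step 21: x=[3.1989] v=[-0.1207]
Step 22: x=[3.2013] v=[0.0242]
First v>=0 after going negative at step 22, time=2.2000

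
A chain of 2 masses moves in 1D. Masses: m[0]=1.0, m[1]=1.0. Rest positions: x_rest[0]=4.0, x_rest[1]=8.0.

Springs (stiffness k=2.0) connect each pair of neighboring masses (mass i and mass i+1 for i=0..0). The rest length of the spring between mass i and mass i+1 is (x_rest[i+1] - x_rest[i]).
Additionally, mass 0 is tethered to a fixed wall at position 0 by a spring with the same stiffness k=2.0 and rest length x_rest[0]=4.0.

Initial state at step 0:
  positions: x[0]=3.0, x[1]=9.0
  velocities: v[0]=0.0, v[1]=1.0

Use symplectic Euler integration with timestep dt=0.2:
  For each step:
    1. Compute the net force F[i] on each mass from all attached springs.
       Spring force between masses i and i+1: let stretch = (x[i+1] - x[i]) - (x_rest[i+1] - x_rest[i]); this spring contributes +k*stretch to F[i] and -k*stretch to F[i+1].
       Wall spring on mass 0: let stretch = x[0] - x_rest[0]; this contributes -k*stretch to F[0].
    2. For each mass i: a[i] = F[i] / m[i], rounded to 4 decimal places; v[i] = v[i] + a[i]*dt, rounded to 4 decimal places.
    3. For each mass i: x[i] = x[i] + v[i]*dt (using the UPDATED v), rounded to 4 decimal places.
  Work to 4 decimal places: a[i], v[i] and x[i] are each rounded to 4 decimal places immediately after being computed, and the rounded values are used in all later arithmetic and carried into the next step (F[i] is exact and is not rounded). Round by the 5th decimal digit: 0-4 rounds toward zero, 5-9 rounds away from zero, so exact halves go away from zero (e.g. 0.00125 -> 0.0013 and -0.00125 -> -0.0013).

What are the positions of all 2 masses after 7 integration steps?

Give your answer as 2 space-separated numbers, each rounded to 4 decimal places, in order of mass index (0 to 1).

Answer: 5.6863 8.1363

Derivation:
Step 0: x=[3.0000 9.0000] v=[0.0000 1.0000]
Step 1: x=[3.2400 9.0400] v=[1.2000 0.2000]
Step 2: x=[3.6848 8.9360] v=[2.2240 -0.5200]
Step 3: x=[4.2549 8.7319] v=[2.8506 -1.0205]
Step 4: x=[4.8428 8.4896] v=[2.9394 -1.2113]
Step 5: x=[5.3350 8.2756] v=[2.4610 -1.0700]
Step 6: x=[5.6356 8.1464] v=[1.5032 -0.6462]
Step 7: x=[5.6863 8.1363] v=[0.2533 -0.0505]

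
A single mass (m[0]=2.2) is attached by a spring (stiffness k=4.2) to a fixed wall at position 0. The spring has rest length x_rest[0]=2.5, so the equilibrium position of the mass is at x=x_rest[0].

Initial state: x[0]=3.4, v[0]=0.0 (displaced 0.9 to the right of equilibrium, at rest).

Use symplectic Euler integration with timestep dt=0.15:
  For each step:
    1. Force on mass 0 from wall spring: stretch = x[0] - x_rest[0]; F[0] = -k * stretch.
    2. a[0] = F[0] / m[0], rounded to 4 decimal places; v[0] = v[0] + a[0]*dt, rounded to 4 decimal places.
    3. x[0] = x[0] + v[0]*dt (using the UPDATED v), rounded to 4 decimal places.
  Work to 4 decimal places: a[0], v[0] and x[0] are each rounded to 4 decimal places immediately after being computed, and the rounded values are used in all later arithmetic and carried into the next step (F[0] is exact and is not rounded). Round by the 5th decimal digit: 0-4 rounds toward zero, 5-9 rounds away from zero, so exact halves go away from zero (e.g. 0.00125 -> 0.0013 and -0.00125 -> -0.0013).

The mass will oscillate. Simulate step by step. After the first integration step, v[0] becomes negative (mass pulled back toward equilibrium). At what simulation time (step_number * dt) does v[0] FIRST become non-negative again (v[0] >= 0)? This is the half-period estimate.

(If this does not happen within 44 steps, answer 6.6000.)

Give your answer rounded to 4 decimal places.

Step 0: x=[3.4000] v=[0.0000]
Step 1: x=[3.3613] v=[-0.2577]
Step 2: x=[3.2857] v=[-0.5043]
Step 3: x=[3.1763] v=[-0.7293]
Step 4: x=[3.0379] v=[-0.9230]
Step 5: x=[2.8764] v=[-1.0770]
Step 6: x=[2.6987] v=[-1.1848]
Step 7: x=[2.5124] v=[-1.2417]
Step 8: x=[2.3256] v=[-1.2453]
Step 9: x=[2.1463] v=[-1.1954]
Step 10: x=[1.9822] v=[-1.0941]
Step 11: x=[1.8403] v=[-0.9458]
Step 12: x=[1.7268] v=[-0.7569]
Step 13: x=[1.6465] v=[-0.5355]
Step 14: x=[1.6028] v=[-0.2911]
Step 15: x=[1.5977] v=[-0.0342]
Step 16: x=[1.6313] v=[0.2242]
First v>=0 after going negative at step 16, time=2.4000

Answer: 2.4000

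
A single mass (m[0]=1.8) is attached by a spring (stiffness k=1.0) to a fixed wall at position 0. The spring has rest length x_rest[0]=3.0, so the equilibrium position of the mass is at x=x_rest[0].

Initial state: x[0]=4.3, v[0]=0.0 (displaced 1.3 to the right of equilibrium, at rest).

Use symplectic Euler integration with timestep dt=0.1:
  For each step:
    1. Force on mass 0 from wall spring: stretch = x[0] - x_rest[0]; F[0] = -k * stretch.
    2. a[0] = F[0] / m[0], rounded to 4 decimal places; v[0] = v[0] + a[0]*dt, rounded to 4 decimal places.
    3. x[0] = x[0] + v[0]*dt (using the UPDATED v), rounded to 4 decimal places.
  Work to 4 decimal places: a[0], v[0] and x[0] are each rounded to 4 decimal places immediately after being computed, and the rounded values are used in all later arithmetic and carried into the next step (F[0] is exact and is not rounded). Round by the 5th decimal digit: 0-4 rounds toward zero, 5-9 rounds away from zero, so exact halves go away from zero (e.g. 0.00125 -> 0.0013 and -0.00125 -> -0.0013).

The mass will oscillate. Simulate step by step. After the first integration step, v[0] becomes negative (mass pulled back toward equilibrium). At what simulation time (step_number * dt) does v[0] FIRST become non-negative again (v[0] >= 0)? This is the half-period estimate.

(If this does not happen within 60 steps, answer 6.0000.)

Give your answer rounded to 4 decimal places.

Step 0: x=[4.3000] v=[0.0000]
Step 1: x=[4.2928] v=[-0.0722]
Step 2: x=[4.2784] v=[-0.1440]
Step 3: x=[4.2569] v=[-0.2150]
Step 4: x=[4.2284] v=[-0.2848]
Step 5: x=[4.1931] v=[-0.3530]
Step 6: x=[4.1512] v=[-0.4193]
Step 7: x=[4.1029] v=[-0.4833]
Step 8: x=[4.0484] v=[-0.5446]
Step 9: x=[3.9881] v=[-0.6028]
Step 10: x=[3.9223] v=[-0.6577]
Step 11: x=[3.8514] v=[-0.7089]
Step 12: x=[3.7758] v=[-0.7562]
Step 13: x=[3.6959] v=[-0.7993]
Step 14: x=[3.6121] v=[-0.8380]
Step 15: x=[3.5249] v=[-0.8720]
Step 16: x=[3.4348] v=[-0.9012]
Step 17: x=[3.3423] v=[-0.9254]
Step 18: x=[3.2479] v=[-0.9444]
Step 19: x=[3.1521] v=[-0.9582]
Step 20: x=[3.0554] v=[-0.9667]
Step 21: x=[2.9584] v=[-0.9698]
Step 22: x=[2.8617] v=[-0.9675]
Step 23: x=[2.7657] v=[-0.9598]
Step 24: x=[2.6710] v=[-0.9468]
Step 25: x=[2.5782] v=[-0.9285]
Step 26: x=[2.4877] v=[-0.9051]
Step 27: x=[2.4000] v=[-0.8766]
Step 28: x=[2.3157] v=[-0.8433]
Step 29: x=[2.2352] v=[-0.8053]
Step 30: x=[2.1589] v=[-0.7628]
Step 31: x=[2.0873] v=[-0.7161]
Step 32: x=[2.0208] v=[-0.6654]
Step 33: x=[1.9597] v=[-0.6110]
Step 34: x=[1.9044] v=[-0.5532]
Step 35: x=[1.8552] v=[-0.4923]
Step 36: x=[1.8123] v=[-0.4287]
Step 37: x=[1.7760] v=[-0.3627]
Step 38: x=[1.7465] v=[-0.2947]
Step 39: x=[1.7240] v=[-0.2251]
Step 40: x=[1.7086] v=[-0.1542]
Step 41: x=[1.7004] v=[-0.0825]
Step 42: x=[1.6994] v=[-0.0103]
Step 43: x=[1.7056] v=[0.0620]
First v>=0 after going negative at step 43, time=4.3000

Answer: 4.3000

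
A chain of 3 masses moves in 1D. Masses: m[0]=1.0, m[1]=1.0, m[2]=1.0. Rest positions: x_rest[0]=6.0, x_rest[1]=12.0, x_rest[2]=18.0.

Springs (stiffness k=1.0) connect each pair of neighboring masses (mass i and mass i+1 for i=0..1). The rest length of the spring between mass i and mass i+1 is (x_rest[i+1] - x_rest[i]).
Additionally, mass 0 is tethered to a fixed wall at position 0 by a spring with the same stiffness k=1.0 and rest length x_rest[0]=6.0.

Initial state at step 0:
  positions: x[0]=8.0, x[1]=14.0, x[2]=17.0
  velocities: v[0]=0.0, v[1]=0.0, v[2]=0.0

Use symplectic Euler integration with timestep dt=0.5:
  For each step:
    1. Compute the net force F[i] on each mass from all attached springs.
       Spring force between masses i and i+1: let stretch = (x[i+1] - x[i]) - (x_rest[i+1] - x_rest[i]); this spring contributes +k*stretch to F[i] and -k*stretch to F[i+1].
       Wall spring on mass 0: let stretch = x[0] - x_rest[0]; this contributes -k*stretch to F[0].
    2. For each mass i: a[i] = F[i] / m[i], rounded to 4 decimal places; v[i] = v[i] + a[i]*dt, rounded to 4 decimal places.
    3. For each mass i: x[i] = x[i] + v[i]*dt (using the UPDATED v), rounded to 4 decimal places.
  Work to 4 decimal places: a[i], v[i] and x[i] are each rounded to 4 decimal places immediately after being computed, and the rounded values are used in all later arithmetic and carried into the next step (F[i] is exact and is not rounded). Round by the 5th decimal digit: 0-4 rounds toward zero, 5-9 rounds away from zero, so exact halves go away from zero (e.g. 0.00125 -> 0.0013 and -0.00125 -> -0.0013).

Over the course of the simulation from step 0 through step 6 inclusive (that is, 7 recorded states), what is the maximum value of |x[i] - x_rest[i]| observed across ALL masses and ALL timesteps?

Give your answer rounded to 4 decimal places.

Step 0: x=[8.0000 14.0000 17.0000] v=[0.0000 0.0000 0.0000]
Step 1: x=[7.5000 13.2500 17.7500] v=[-1.0000 -1.5000 1.5000]
Step 2: x=[6.5625 12.1875 18.8750] v=[-1.8750 -2.1250 2.2500]
Step 3: x=[5.3906 11.3906 19.8282] v=[-2.3438 -1.5938 1.9063]
Step 4: x=[4.3711 11.2031 20.1720] v=[-2.0391 -0.3750 0.6875]
Step 5: x=[3.9668 11.5499 19.7735] v=[-0.8087 0.6935 -0.7970]
Step 6: x=[4.4666 12.0568 18.8191] v=[0.9995 1.0138 -1.9088]
Max displacement = 2.1720

Answer: 2.1720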